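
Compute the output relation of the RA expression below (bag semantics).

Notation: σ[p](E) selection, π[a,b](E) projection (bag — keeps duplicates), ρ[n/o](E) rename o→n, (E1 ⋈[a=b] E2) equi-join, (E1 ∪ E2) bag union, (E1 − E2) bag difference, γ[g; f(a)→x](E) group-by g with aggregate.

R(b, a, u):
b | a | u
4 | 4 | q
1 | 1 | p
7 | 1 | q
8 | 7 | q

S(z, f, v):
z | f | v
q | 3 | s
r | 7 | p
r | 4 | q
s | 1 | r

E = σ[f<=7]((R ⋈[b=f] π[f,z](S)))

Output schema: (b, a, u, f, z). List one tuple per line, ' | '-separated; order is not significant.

Subexpression sizes:
  R → 4
  S → 4
  π[f,z](S) → 4
  (R ⋈[b=f] π[f,z](S)) → 3
  σ[f<=7]((R ⋈[b=f] π[f,z](S))) → 3

== RESULT ==
b | a | u | f | z
1 | 1 | p | 1 | s
4 | 4 | q | 4 | r
7 | 1 | q | 7 | r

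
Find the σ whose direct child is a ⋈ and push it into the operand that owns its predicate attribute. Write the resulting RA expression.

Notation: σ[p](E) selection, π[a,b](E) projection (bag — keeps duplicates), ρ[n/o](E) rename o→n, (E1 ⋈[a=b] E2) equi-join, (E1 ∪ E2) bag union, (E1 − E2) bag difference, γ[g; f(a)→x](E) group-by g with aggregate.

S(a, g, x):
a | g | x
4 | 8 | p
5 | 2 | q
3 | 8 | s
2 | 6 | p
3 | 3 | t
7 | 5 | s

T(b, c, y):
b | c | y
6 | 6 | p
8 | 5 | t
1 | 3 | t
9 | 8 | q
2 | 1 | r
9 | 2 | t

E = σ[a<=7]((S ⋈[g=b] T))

σ filters on a, owned by the left side.
E' = (σ[a<=7](S) ⋈[g=b] T)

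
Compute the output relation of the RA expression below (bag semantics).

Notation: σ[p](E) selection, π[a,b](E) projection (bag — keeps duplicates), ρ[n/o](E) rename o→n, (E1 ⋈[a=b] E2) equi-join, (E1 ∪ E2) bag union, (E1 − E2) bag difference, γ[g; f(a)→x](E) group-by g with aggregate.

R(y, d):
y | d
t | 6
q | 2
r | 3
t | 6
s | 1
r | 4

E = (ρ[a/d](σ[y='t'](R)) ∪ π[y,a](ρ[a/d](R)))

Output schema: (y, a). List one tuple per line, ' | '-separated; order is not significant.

Subexpression sizes:
  R → 6
  σ[y='t'](R) → 2
  ρ[a/d](σ[y='t'](R)) → 2
  R → 6
  ρ[a/d](R) → 6
  π[y,a](ρ[a/d](R)) → 6
  (ρ[a/d](σ[y='t'](R)) ∪ π[y,a](ρ[a/d](R))) → 8

== RESULT ==
y | a
q | 2
r | 3
r | 4
s | 1
t | 6
t | 6
t | 6
t | 6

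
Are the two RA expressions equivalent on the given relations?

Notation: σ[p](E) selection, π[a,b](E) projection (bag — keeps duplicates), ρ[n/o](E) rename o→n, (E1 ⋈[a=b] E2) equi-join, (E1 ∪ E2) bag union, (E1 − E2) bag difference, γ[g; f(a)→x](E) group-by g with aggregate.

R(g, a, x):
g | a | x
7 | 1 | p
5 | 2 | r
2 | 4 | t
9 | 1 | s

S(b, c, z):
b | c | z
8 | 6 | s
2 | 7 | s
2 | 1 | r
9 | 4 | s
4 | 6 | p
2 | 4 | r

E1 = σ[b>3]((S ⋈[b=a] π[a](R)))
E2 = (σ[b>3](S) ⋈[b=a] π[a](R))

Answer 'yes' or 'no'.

E1 stepwise |·|:
  S → 6
  R → 4
  π[a](R) → 4
  (S ⋈[b=a] π[a](R)) → 4
  σ[b>3]((S ⋈[b=a] π[a](R))) → 1
E2 stepwise |·|:
  S → 6
  σ[b>3](S) → 3
  R → 4
  π[a](R) → 4
  (σ[b>3](S) ⋈[b=a] π[a](R)) → 1

E1 and E2 produce the same multiset:
b | c | z | a
4 | 6 | p | 4

yes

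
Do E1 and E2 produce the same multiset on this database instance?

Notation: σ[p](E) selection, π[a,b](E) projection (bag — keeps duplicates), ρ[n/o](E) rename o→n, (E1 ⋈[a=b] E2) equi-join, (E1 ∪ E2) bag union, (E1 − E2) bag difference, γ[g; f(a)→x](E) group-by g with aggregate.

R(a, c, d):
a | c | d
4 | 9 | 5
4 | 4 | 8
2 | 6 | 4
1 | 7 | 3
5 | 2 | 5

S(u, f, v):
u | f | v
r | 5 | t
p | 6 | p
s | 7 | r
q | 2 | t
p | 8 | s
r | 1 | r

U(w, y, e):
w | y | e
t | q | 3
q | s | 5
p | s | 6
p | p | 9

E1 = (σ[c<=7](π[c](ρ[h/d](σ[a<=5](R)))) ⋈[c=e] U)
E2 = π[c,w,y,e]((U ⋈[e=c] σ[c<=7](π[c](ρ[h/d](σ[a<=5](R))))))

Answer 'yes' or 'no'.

E1 subexpression sizes:
  R → 5
  σ[a<=5](R) → 5
  ρ[h/d](σ[a<=5](R)) → 5
  π[c](ρ[h/d](σ[a<=5](R))) → 5
  σ[c<=7](π[c](ρ[h/d](σ[a<=5](R)))) → 4
  U → 4
  (σ[c<=7](π[c](ρ[h/d](σ[a<=5](R)))) ⋈[c=e] U) → 1
E2 subexpression sizes:
  U → 4
  R → 5
  σ[a<=5](R) → 5
  ρ[h/d](σ[a<=5](R)) → 5
  π[c](ρ[h/d](σ[a<=5](R))) → 5
  σ[c<=7](π[c](ρ[h/d](σ[a<=5](R)))) → 4
  (U ⋈[e=c] σ[c<=7](π[c](ρ[h/d](σ[a<=5](R))))) → 1
  π[c,w,y,e]((U ⋈[e=c] σ[c<=7](π[c](ρ[h/d](σ[a<=5](R)))))) → 1

E1 and E2 produce the same multiset:
c | w | y | e
6 | p | s | 6

yes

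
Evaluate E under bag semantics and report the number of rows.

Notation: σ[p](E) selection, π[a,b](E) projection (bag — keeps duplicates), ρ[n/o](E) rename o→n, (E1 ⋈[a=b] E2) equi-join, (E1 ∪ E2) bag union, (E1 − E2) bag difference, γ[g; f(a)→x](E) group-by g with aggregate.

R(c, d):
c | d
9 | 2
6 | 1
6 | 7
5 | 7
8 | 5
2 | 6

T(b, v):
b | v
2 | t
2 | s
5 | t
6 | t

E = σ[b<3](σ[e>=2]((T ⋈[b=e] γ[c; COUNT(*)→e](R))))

Stepwise |·|:
  T → 4
  R → 6
  γ[c; COUNT(*)→e](R) → 5
  (T ⋈[b=e] γ[c; COUNT(*)→e](R)) → 2
  σ[e>=2]((T ⋈[b=e] γ[c; COUNT(*)→e](R))) → 2
  σ[b<3](σ[e>=2]((T ⋈[b=e] γ[c; COUNT(*)→e](R)))) → 2

|E| = 2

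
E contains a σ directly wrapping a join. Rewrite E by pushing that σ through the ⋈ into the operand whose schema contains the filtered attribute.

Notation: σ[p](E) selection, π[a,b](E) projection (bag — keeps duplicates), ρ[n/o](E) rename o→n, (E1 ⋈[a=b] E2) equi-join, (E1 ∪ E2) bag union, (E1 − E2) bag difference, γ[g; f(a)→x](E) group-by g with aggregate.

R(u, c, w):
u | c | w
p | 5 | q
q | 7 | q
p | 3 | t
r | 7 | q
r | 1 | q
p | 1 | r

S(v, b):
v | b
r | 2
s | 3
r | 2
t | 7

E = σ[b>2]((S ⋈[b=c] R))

σ filters on b, owned by the left side.
E' = (σ[b>2](S) ⋈[b=c] R)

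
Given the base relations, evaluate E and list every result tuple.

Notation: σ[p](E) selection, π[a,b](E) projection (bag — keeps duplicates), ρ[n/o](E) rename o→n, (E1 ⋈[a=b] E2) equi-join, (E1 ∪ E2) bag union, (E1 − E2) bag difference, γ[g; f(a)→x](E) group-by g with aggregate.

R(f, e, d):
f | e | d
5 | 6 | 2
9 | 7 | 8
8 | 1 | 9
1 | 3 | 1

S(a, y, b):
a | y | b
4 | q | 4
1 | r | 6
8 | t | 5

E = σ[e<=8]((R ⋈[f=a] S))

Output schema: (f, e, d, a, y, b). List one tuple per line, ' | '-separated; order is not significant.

Row counts bottom-up:
  R → 4
  S → 3
  (R ⋈[f=a] S) → 2
  σ[e<=8]((R ⋈[f=a] S)) → 2

== RESULT ==
f | e | d | a | y | b
1 | 3 | 1 | 1 | r | 6
8 | 1 | 9 | 8 | t | 5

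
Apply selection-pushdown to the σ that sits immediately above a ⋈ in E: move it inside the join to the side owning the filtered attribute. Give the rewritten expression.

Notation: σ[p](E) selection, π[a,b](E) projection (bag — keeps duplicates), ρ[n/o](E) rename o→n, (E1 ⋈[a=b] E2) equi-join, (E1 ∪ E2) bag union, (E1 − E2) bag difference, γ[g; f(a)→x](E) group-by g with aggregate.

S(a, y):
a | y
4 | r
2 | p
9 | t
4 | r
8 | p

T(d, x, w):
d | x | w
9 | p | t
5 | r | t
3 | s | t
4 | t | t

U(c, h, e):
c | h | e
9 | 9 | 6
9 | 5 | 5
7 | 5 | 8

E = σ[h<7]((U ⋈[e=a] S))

σ filters on h, owned by the left side.
E' = (σ[h<7](U) ⋈[e=a] S)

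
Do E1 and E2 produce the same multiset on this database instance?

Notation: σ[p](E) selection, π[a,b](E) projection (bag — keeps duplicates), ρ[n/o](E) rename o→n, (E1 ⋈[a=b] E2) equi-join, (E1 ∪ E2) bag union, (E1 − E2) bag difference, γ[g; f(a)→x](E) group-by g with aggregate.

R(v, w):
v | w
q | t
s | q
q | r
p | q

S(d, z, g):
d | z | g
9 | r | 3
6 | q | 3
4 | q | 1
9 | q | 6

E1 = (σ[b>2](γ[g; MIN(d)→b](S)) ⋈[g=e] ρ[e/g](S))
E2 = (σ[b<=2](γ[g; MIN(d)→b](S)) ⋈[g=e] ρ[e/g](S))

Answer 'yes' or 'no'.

E1 row counts bottom-up:
  S → 4
  γ[g; MIN(d)→b](S) → 3
  σ[b>2](γ[g; MIN(d)→b](S)) → 3
  S → 4
  ρ[e/g](S) → 4
  (σ[b>2](γ[g; MIN(d)→b](S)) ⋈[g=e] ρ[e/g](S)) → 4
E2 row counts bottom-up:
  S → 4
  γ[g; MIN(d)→b](S) → 3
  σ[b<=2](γ[g; MIN(d)→b](S)) → 0
  S → 4
  ρ[e/g](S) → 4
  (σ[b<=2](γ[g; MIN(d)→b](S)) ⋈[g=e] ρ[e/g](S)) → 0

E1 result:
g | b | d | z | e
1 | 4 | 4 | q | 1
3 | 6 | 6 | q | 3
3 | 6 | 9 | r | 3
6 | 9 | 9 | q | 6
E2 result:
g | b | d | z | e
(0 rows)
Witness: (3, 6, 9, 'r', 3) appears 1× in E1 but 0× in E2.

no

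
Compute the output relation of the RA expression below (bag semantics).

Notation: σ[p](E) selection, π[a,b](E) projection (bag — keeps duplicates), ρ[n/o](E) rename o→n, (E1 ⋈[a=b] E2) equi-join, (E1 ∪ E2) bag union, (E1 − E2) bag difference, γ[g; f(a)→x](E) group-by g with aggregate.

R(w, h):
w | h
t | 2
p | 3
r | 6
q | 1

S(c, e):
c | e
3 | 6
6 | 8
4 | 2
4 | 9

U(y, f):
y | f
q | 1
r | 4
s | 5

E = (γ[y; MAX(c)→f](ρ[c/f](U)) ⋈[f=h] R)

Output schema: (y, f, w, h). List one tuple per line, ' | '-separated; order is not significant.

Per-node cardinality:
  U → 3
  ρ[c/f](U) → 3
  γ[y; MAX(c)→f](ρ[c/f](U)) → 3
  R → 4
  (γ[y; MAX(c)→f](ρ[c/f](U)) ⋈[f=h] R) → 1

== RESULT ==
y | f | w | h
q | 1 | q | 1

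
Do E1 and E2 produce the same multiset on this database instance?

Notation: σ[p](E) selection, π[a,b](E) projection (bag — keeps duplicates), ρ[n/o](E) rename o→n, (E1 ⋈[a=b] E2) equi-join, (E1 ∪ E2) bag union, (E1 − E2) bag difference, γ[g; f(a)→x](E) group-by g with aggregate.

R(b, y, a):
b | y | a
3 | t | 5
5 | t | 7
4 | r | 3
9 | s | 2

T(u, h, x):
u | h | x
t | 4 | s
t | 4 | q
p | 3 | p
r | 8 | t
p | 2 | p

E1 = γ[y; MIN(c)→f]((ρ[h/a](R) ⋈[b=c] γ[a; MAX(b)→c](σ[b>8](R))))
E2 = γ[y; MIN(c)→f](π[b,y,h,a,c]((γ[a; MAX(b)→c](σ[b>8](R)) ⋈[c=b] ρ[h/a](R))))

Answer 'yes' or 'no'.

E1 subexpression sizes:
  R → 4
  ρ[h/a](R) → 4
  R → 4
  σ[b>8](R) → 1
  γ[a; MAX(b)→c](σ[b>8](R)) → 1
  (ρ[h/a](R) ⋈[b=c] γ[a; MAX(b)→c](σ[b>8](R))) → 1
  γ[y; MIN(c)→f]((ρ[h/a](R) ⋈[b=c] γ[a; MAX(b)→c](σ[b>8](R)))) → 1
E2 subexpression sizes:
  R → 4
  σ[b>8](R) → 1
  γ[a; MAX(b)→c](σ[b>8](R)) → 1
  R → 4
  ρ[h/a](R) → 4
  (γ[a; MAX(b)→c](σ[b>8](R)) ⋈[c=b] ρ[h/a](R)) → 1
  π[b,y,h,a,c]((γ[a; MAX(b)→c](σ[b>8](R)) ⋈[c=b] ρ[h/a](R))) → 1
  γ[y; MIN(c)→f](π[b,y,h,a,c]((γ[a; MAX(b)→c](σ[b>8](R)) ⋈[c=b] ρ[h/a](R)))) → 1

E1 and E2 produce the same multiset:
y | f
s | 9

yes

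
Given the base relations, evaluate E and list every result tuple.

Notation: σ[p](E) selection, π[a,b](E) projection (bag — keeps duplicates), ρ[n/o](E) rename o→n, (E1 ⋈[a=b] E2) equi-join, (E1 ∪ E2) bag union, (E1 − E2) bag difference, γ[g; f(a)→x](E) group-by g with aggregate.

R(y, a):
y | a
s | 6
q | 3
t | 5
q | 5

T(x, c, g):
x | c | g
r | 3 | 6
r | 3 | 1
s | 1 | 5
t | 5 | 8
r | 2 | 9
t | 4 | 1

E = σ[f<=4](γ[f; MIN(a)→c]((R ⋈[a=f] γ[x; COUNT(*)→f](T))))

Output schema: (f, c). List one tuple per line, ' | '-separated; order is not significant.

Stepwise |·|:
  R → 4
  T → 6
  γ[x; COUNT(*)→f](T) → 3
  (R ⋈[a=f] γ[x; COUNT(*)→f](T)) → 1
  γ[f; MIN(a)→c]((R ⋈[a=f] γ[x; COUNT(*)→f](T))) → 1
  σ[f<=4](γ[f; MIN(a)→c]((R ⋈[a=f] γ[x; COUNT(*)→f](T)))) → 1

== RESULT ==
f | c
3 | 3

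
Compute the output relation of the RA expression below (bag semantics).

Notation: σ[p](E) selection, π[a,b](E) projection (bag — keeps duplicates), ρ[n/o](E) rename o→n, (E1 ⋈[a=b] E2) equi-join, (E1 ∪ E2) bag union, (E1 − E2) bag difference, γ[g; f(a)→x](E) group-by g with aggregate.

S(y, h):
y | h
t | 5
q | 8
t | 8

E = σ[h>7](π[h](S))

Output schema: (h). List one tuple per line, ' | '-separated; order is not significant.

Subexpression sizes:
  S → 3
  π[h](S) → 3
  σ[h>7](π[h](S)) → 2

== RESULT ==
h
8
8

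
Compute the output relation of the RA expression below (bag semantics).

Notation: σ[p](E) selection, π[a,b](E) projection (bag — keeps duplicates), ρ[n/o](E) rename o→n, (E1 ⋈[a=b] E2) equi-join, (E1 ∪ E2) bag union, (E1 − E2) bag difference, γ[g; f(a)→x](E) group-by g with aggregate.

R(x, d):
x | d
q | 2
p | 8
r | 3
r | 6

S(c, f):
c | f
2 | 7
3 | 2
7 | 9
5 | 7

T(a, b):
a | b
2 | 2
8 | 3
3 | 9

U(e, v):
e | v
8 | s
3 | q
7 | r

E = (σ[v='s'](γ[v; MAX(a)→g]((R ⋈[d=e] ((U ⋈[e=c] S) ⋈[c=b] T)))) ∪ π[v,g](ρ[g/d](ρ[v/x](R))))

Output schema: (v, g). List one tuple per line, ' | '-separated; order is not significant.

Row counts bottom-up:
  R → 4
  U → 3
  S → 4
  (U ⋈[e=c] S) → 2
  T → 3
  ((U ⋈[e=c] S) ⋈[c=b] T) → 1
  (R ⋈[d=e] ((U ⋈[e=c] S) ⋈[c=b] T)) → 1
  γ[v; MAX(a)→g]((R ⋈[d=e] ((U ⋈[e=c] S) ⋈[c=b] T))) → 1
  σ[v='s'](γ[v; MAX(a)→g]((R ⋈[d=e] ((U ⋈[e=c] S) ⋈[c=b] T)))) → 0
  R → 4
  ρ[v/x](R) → 4
  ρ[g/d](ρ[v/x](R)) → 4
  π[v,g](ρ[g/d](ρ[v/x](R))) → 4
  (σ[v='s'](γ[v; MAX(a)→g]((R ⋈[d=e] ((U ⋈[e=c] S) ⋈[c=b] T)))) ∪ π[v,g](ρ[g/d](ρ[v/x](R)))) → 4

== RESULT ==
v | g
p | 8
q | 2
r | 3
r | 6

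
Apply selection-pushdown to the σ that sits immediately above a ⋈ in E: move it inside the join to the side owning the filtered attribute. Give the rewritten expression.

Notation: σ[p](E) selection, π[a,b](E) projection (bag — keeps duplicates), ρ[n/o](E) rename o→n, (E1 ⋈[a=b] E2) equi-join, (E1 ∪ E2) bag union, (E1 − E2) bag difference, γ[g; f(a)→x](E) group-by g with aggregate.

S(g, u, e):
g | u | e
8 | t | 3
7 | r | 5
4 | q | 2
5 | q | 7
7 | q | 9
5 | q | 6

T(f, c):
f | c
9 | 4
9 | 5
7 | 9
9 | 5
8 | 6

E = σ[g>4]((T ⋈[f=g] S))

σ filters on g, owned by the right side.
E' = (T ⋈[f=g] σ[g>4](S))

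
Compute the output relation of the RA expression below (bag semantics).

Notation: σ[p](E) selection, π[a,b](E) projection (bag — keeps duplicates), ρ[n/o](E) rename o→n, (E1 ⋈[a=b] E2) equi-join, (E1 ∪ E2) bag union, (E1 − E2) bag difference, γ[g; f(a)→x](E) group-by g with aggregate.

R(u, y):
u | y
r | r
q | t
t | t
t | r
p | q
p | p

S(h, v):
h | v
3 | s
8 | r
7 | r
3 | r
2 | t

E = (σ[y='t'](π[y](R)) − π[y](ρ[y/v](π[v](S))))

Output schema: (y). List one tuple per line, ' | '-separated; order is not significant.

Per-node cardinality:
  R → 6
  π[y](R) → 6
  σ[y='t'](π[y](R)) → 2
  S → 5
  π[v](S) → 5
  ρ[y/v](π[v](S)) → 5
  π[y](ρ[y/v](π[v](S))) → 5
  (σ[y='t'](π[y](R)) − π[y](ρ[y/v](π[v](S)))) → 1

== RESULT ==
y
t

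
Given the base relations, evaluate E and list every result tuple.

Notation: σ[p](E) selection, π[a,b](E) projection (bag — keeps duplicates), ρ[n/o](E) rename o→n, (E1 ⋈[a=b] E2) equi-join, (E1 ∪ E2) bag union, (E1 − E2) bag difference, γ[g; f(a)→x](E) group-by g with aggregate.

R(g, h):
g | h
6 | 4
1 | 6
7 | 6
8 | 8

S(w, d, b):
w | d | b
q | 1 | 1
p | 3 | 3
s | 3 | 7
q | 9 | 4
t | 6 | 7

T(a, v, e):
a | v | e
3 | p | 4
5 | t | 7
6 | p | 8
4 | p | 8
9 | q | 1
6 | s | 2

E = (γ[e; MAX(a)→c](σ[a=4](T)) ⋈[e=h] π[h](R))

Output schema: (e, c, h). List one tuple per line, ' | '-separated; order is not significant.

Subexpression sizes:
  T → 6
  σ[a=4](T) → 1
  γ[e; MAX(a)→c](σ[a=4](T)) → 1
  R → 4
  π[h](R) → 4
  (γ[e; MAX(a)→c](σ[a=4](T)) ⋈[e=h] π[h](R)) → 1

== RESULT ==
e | c | h
8 | 4 | 8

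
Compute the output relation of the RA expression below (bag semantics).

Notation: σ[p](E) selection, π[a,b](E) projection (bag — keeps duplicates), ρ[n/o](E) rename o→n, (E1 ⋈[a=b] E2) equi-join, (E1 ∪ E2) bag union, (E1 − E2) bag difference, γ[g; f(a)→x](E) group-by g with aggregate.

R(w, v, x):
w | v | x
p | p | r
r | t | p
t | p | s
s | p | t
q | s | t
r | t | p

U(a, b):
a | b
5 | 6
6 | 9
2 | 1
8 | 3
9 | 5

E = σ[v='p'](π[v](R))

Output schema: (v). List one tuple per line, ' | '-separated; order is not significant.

Per-node cardinality:
  R → 6
  π[v](R) → 6
  σ[v='p'](π[v](R)) → 3

== RESULT ==
v
p
p
p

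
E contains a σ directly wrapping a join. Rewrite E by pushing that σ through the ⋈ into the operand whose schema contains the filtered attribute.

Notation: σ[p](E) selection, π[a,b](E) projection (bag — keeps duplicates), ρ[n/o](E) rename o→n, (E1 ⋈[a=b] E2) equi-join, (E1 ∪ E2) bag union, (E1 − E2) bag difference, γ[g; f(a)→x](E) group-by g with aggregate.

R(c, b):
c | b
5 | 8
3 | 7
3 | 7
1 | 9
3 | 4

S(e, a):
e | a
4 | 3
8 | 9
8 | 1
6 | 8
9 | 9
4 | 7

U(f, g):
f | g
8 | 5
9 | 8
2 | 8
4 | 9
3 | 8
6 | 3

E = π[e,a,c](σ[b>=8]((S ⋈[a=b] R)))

σ filters on b, owned by the right side.
E' = π[e,a,c]((S ⋈[a=b] σ[b>=8](R)))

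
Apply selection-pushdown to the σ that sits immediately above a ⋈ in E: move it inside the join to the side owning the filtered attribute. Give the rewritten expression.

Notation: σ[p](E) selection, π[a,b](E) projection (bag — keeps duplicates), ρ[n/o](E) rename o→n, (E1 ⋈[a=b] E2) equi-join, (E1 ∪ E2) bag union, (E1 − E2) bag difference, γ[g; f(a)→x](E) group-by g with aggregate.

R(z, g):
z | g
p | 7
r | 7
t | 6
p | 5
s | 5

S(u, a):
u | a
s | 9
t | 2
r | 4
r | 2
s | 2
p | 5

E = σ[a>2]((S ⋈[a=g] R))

σ filters on a, owned by the left side.
E' = (σ[a>2](S) ⋈[a=g] R)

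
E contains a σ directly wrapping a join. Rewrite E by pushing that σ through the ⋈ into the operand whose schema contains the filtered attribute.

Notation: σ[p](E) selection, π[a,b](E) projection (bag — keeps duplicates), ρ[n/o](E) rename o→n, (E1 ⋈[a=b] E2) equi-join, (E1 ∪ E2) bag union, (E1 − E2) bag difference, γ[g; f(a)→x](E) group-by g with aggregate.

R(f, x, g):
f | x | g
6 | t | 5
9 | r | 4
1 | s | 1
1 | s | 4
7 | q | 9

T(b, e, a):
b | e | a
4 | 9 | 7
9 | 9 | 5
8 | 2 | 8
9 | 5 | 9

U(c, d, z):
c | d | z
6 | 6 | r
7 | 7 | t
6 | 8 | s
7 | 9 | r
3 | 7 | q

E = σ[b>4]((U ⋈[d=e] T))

σ filters on b, owned by the right side.
E' = (U ⋈[d=e] σ[b>4](T))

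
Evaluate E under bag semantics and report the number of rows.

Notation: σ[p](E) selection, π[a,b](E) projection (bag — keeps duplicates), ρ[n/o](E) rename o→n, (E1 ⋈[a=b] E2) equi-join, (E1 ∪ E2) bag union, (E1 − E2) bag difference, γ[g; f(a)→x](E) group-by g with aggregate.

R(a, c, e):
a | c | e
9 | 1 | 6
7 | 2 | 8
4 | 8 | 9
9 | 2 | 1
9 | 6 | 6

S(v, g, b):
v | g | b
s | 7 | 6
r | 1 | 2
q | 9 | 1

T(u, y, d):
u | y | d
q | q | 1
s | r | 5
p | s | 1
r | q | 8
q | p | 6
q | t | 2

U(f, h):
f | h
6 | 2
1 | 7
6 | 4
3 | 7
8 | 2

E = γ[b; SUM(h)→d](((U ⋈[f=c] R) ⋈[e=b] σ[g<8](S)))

Row counts bottom-up:
  U → 5
  R → 5
  (U ⋈[f=c] R) → 4
  S → 3
  σ[g<8](S) → 2
  ((U ⋈[f=c] R) ⋈[e=b] σ[g<8](S)) → 3
  γ[b; SUM(h)→d](((U ⋈[f=c] R) ⋈[e=b] σ[g<8](S))) → 1

|E| = 1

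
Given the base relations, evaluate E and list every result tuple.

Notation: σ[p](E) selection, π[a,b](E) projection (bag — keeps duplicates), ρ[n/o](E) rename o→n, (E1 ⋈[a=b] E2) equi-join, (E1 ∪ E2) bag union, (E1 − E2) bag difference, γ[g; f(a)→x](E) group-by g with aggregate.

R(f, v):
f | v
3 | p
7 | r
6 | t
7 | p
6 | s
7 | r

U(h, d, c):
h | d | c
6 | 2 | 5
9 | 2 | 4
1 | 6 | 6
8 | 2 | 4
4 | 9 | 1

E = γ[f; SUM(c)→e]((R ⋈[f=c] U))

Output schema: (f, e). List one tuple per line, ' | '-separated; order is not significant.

Row counts bottom-up:
  R → 6
  U → 5
  (R ⋈[f=c] U) → 2
  γ[f; SUM(c)→e]((R ⋈[f=c] U)) → 1

== RESULT ==
f | e
6 | 12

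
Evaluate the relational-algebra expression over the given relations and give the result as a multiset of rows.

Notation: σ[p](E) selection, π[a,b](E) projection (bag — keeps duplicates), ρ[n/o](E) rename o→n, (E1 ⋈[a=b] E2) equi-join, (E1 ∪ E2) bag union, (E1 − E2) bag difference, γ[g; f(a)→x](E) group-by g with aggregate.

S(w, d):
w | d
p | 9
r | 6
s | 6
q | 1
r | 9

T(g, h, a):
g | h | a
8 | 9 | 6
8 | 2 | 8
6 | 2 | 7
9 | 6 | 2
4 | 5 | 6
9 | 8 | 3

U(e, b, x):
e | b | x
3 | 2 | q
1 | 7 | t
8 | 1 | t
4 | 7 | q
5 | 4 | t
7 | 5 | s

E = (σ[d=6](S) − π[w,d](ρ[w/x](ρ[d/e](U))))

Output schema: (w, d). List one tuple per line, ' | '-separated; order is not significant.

Stepwise |·|:
  S → 5
  σ[d=6](S) → 2
  U → 6
  ρ[d/e](U) → 6
  ρ[w/x](ρ[d/e](U)) → 6
  π[w,d](ρ[w/x](ρ[d/e](U))) → 6
  (σ[d=6](S) − π[w,d](ρ[w/x](ρ[d/e](U)))) → 2

== RESULT ==
w | d
r | 6
s | 6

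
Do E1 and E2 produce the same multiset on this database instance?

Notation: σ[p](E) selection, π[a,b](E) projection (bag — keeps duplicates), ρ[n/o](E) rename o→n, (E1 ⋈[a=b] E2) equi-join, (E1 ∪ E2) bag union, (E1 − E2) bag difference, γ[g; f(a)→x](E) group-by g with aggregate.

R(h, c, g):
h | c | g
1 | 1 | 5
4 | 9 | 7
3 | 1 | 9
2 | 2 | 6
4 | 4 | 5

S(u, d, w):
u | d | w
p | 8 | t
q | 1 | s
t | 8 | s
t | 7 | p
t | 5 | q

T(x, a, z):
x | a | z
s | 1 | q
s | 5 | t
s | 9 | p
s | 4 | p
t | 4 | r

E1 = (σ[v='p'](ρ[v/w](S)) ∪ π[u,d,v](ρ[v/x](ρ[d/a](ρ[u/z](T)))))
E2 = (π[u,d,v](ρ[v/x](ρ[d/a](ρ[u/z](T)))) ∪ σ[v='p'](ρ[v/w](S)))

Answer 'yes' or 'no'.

E1 row counts bottom-up:
  S → 5
  ρ[v/w](S) → 5
  σ[v='p'](ρ[v/w](S)) → 1
  T → 5
  ρ[u/z](T) → 5
  ρ[d/a](ρ[u/z](T)) → 5
  ρ[v/x](ρ[d/a](ρ[u/z](T))) → 5
  π[u,d,v](ρ[v/x](ρ[d/a](ρ[u/z](T)))) → 5
  (σ[v='p'](ρ[v/w](S)) ∪ π[u,d,v](ρ[v/x](ρ[d/a](ρ[u/z](T))))) → 6
E2 row counts bottom-up:
  T → 5
  ρ[u/z](T) → 5
  ρ[d/a](ρ[u/z](T)) → 5
  ρ[v/x](ρ[d/a](ρ[u/z](T))) → 5
  π[u,d,v](ρ[v/x](ρ[d/a](ρ[u/z](T)))) → 5
  S → 5
  ρ[v/w](S) → 5
  σ[v='p'](ρ[v/w](S)) → 1
  (π[u,d,v](ρ[v/x](ρ[d/a](ρ[u/z](T)))) ∪ σ[v='p'](ρ[v/w](S))) → 6

E1 and E2 produce the same multiset:
u | d | v
p | 4 | s
p | 9 | s
q | 1 | s
r | 4 | t
t | 5 | s
t | 7 | p

yes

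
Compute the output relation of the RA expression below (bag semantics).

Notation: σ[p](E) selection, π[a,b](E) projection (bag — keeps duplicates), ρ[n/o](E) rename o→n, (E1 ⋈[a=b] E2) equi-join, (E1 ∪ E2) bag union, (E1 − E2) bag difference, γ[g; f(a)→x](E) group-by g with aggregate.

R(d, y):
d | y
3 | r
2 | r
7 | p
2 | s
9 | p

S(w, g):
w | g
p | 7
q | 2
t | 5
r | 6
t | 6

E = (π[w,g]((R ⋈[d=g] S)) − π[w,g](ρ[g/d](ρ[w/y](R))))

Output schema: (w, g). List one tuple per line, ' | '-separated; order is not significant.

Row counts bottom-up:
  R → 5
  S → 5
  (R ⋈[d=g] S) → 3
  π[w,g]((R ⋈[d=g] S)) → 3
  R → 5
  ρ[w/y](R) → 5
  ρ[g/d](ρ[w/y](R)) → 5
  π[w,g](ρ[g/d](ρ[w/y](R))) → 5
  (π[w,g]((R ⋈[d=g] S)) − π[w,g](ρ[g/d](ρ[w/y](R)))) → 2

== RESULT ==
w | g
q | 2
q | 2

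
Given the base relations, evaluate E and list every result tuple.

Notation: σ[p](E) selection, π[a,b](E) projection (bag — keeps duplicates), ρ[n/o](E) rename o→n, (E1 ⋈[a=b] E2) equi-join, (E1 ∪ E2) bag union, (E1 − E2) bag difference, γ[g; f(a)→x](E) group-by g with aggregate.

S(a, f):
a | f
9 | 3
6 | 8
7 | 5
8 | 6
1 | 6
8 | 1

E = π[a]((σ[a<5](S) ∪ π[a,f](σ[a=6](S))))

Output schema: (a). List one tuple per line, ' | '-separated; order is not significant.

Per-node cardinality:
  S → 6
  σ[a<5](S) → 1
  S → 6
  σ[a=6](S) → 1
  π[a,f](σ[a=6](S)) → 1
  (σ[a<5](S) ∪ π[a,f](σ[a=6](S))) → 2
  π[a]((σ[a<5](S) ∪ π[a,f](σ[a=6](S)))) → 2

== RESULT ==
a
1
6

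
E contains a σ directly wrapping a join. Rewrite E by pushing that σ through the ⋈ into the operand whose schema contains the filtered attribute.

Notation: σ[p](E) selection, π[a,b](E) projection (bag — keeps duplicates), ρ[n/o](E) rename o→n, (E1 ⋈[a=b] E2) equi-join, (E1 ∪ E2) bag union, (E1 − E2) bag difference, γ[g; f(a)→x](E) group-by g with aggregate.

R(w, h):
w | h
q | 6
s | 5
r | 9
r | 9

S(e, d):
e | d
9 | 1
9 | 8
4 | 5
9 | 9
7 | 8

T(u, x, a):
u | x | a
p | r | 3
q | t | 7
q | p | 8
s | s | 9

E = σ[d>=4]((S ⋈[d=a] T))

σ filters on d, owned by the left side.
E' = (σ[d>=4](S) ⋈[d=a] T)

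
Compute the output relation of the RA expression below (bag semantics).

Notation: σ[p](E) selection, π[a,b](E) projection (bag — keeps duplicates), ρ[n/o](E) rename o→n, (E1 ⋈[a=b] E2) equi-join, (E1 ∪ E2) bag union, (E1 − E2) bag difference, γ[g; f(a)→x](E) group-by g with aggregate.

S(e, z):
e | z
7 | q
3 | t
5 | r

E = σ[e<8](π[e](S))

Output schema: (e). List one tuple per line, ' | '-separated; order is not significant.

Subexpression sizes:
  S → 3
  π[e](S) → 3
  σ[e<8](π[e](S)) → 3

== RESULT ==
e
3
5
7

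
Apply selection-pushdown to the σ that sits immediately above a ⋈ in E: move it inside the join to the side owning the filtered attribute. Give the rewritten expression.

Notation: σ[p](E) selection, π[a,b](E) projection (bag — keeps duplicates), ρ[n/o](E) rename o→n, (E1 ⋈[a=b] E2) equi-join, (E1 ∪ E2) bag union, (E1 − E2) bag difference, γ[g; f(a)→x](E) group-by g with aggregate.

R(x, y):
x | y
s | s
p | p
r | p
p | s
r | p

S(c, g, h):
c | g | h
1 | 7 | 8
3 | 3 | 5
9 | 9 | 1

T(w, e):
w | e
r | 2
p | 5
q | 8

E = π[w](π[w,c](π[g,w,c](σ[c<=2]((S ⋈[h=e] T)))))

σ filters on c, owned by the left side.
E' = π[w](π[w,c](π[g,w,c]((σ[c<=2](S) ⋈[h=e] T))))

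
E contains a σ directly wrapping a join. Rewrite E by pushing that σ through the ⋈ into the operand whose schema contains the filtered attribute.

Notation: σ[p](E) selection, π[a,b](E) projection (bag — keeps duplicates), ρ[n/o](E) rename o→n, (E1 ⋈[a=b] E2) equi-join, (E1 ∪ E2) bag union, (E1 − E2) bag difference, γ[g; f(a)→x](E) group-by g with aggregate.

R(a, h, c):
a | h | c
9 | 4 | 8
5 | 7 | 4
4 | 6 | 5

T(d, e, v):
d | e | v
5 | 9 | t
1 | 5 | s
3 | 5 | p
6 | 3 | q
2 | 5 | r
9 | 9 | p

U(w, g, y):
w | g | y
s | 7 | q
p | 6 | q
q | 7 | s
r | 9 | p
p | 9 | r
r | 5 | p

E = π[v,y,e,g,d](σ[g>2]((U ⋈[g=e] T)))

σ filters on g, owned by the left side.
E' = π[v,y,e,g,d]((σ[g>2](U) ⋈[g=e] T))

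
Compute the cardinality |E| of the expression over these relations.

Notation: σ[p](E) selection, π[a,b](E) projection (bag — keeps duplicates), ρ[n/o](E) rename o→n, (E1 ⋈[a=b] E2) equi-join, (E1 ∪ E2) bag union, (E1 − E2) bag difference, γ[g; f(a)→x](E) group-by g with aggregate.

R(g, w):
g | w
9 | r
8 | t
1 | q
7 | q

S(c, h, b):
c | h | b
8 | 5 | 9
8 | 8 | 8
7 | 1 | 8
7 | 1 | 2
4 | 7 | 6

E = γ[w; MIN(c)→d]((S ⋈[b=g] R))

Per-node cardinality:
  S → 5
  R → 4
  (S ⋈[b=g] R) → 3
  γ[w; MIN(c)→d]((S ⋈[b=g] R)) → 2

|E| = 2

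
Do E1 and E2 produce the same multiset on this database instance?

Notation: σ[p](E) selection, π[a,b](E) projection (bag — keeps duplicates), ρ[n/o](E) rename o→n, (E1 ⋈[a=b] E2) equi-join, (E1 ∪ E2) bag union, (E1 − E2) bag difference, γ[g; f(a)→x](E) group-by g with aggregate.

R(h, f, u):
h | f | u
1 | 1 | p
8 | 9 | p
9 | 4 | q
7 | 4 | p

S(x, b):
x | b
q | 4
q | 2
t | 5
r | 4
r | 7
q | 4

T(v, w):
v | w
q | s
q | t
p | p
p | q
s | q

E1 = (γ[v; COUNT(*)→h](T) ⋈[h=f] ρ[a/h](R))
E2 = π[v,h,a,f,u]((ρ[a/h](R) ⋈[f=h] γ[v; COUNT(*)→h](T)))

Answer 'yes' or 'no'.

E1 stepwise |·|:
  T → 5
  γ[v; COUNT(*)→h](T) → 3
  R → 4
  ρ[a/h](R) → 4
  (γ[v; COUNT(*)→h](T) ⋈[h=f] ρ[a/h](R)) → 1
E2 stepwise |·|:
  R → 4
  ρ[a/h](R) → 4
  T → 5
  γ[v; COUNT(*)→h](T) → 3
  (ρ[a/h](R) ⋈[f=h] γ[v; COUNT(*)→h](T)) → 1
  π[v,h,a,f,u]((ρ[a/h](R) ⋈[f=h] γ[v; COUNT(*)→h](T))) → 1

E1 and E2 produce the same multiset:
v | h | a | f | u
s | 1 | 1 | 1 | p

yes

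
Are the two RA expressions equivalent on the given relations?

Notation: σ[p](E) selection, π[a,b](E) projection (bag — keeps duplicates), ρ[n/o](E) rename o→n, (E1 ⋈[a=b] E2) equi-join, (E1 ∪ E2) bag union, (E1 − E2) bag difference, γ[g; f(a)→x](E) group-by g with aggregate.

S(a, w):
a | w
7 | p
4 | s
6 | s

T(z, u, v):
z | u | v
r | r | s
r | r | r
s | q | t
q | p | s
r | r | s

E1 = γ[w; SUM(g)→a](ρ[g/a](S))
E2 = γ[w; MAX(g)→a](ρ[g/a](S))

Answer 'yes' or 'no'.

E1 row counts bottom-up:
  S → 3
  ρ[g/a](S) → 3
  γ[w; SUM(g)→a](ρ[g/a](S)) → 2
E2 row counts bottom-up:
  S → 3
  ρ[g/a](S) → 3
  γ[w; MAX(g)→a](ρ[g/a](S)) → 2

E1 result:
w | a
p | 7
s | 10
E2 result:
w | a
p | 7
s | 6
Witness: ('s', 10) appears 1× in E1 but 0× in E2.

no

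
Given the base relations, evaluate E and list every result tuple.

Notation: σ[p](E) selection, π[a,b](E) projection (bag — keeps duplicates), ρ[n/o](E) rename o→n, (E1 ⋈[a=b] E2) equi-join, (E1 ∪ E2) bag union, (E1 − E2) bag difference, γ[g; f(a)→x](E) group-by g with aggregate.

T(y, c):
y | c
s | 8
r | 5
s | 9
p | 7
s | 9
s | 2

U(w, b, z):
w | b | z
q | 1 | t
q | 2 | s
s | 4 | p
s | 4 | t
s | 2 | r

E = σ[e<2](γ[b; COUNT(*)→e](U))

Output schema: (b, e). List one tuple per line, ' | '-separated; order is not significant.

Per-node cardinality:
  U → 5
  γ[b; COUNT(*)→e](U) → 3
  σ[e<2](γ[b; COUNT(*)→e](U)) → 1

== RESULT ==
b | e
1 | 1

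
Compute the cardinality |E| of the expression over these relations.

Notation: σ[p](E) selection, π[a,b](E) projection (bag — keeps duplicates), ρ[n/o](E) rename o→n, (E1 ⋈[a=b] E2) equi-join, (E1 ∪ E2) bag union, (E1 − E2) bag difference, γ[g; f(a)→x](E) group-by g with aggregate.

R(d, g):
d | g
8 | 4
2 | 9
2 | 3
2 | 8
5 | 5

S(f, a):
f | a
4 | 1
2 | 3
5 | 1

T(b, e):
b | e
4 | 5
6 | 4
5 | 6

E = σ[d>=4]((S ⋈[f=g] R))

Per-node cardinality:
  S → 3
  R → 5
  (S ⋈[f=g] R) → 2
  σ[d>=4]((S ⋈[f=g] R)) → 2

|E| = 2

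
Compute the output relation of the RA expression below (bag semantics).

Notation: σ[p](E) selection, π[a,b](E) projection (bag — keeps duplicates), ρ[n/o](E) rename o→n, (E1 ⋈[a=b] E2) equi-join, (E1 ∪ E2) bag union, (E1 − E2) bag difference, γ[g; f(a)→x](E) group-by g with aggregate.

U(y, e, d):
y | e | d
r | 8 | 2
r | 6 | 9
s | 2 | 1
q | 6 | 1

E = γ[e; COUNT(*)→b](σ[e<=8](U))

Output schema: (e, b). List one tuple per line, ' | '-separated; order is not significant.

Per-node cardinality:
  U → 4
  σ[e<=8](U) → 4
  γ[e; COUNT(*)→b](σ[e<=8](U)) → 3

== RESULT ==
e | b
2 | 1
6 | 2
8 | 1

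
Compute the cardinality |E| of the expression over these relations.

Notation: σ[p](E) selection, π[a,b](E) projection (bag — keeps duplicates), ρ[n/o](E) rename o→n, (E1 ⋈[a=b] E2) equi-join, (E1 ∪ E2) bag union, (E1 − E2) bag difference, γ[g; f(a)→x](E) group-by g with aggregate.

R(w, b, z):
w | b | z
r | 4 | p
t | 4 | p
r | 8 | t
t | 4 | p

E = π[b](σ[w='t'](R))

Row counts bottom-up:
  R → 4
  σ[w='t'](R) → 2
  π[b](σ[w='t'](R)) → 2

|E| = 2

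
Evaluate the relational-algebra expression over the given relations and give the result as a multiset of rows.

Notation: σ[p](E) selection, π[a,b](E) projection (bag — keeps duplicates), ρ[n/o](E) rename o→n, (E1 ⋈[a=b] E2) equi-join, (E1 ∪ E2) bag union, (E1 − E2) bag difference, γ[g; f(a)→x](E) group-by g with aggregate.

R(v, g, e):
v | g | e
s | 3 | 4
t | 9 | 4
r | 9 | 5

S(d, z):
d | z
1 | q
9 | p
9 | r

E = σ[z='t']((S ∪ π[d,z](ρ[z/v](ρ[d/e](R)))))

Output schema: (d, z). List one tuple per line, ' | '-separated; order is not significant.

Row counts bottom-up:
  S → 3
  R → 3
  ρ[d/e](R) → 3
  ρ[z/v](ρ[d/e](R)) → 3
  π[d,z](ρ[z/v](ρ[d/e](R))) → 3
  (S ∪ π[d,z](ρ[z/v](ρ[d/e](R)))) → 6
  σ[z='t']((S ∪ π[d,z](ρ[z/v](ρ[d/e](R))))) → 1

== RESULT ==
d | z
4 | t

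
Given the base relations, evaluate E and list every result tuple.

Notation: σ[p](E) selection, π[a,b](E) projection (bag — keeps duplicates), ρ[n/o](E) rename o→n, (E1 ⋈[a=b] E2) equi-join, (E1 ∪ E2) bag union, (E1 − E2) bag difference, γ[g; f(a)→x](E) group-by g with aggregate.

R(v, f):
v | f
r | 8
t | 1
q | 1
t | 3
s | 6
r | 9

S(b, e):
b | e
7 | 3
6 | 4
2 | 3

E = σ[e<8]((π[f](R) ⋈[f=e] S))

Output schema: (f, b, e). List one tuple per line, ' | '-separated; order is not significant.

Stepwise |·|:
  R → 6
  π[f](R) → 6
  S → 3
  (π[f](R) ⋈[f=e] S) → 2
  σ[e<8]((π[f](R) ⋈[f=e] S)) → 2

== RESULT ==
f | b | e
3 | 2 | 3
3 | 7 | 3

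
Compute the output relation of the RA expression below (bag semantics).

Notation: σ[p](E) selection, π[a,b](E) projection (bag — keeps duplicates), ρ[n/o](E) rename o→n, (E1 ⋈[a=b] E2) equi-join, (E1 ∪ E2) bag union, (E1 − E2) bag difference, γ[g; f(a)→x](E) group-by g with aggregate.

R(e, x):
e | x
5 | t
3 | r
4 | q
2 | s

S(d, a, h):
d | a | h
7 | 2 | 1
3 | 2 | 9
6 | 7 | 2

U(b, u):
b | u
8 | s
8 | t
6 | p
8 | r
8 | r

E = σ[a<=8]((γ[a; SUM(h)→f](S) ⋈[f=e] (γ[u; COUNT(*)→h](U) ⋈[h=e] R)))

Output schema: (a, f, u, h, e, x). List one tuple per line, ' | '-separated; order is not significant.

Per-node cardinality:
  S → 3
  γ[a; SUM(h)→f](S) → 2
  U → 5
  γ[u; COUNT(*)→h](U) → 4
  R → 4
  (γ[u; COUNT(*)→h](U) ⋈[h=e] R) → 1
  (γ[a; SUM(h)→f](S) ⋈[f=e] (γ[u; COUNT(*)→h](U) ⋈[h=e] R)) → 1
  σ[a<=8]((γ[a; SUM(h)→f](S) ⋈[f=e] (γ[u; COUNT(*)→h](U) ⋈[h=e] R))) → 1

== RESULT ==
a | f | u | h | e | x
7 | 2 | r | 2 | 2 | s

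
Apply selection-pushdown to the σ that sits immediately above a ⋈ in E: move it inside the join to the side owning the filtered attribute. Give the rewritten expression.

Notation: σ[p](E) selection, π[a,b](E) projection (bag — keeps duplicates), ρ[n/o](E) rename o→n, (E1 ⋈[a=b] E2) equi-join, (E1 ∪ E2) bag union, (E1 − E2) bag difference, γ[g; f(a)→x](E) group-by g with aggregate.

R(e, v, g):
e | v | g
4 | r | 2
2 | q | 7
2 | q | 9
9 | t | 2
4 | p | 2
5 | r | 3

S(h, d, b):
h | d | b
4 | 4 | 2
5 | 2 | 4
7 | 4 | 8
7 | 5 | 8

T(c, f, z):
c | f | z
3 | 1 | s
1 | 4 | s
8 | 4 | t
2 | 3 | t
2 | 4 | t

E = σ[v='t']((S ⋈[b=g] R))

σ filters on v, owned by the right side.
E' = (S ⋈[b=g] σ[v='t'](R))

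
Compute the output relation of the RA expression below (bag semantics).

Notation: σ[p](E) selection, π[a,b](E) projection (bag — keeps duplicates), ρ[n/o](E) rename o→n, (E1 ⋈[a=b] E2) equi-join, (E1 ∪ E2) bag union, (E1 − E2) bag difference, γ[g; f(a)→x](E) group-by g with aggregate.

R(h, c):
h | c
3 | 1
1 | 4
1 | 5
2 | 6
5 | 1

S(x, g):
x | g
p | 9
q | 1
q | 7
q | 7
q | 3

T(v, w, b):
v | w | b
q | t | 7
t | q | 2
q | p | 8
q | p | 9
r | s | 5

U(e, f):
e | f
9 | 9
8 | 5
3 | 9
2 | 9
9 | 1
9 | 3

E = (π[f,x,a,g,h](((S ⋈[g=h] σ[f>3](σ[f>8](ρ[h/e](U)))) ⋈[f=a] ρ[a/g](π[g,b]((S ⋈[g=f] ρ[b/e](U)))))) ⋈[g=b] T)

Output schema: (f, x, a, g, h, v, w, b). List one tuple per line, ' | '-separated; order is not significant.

Stepwise |·|:
  S → 5
  U → 6
  ρ[h/e](U) → 6
  σ[f>8](ρ[h/e](U)) → 3
  σ[f>3](σ[f>8](ρ[h/e](U))) → 3
  (S ⋈[g=h] σ[f>3](σ[f>8](ρ[h/e](U)))) → 2
  S → 5
  U → 6
  ρ[b/e](U) → 6
  (S ⋈[g=f] ρ[b/e](U)) → 5
  π[g,b]((S ⋈[g=f] ρ[b/e](U))) → 5
  ρ[a/g](π[g,b]((S ⋈[g=f] ρ[b/e](U)))) → 5
  ((S ⋈[g=h] σ[f>3](σ[f>8](ρ[h/e](U)))) ⋈[f=a] ρ[a/g](π[g,b]((S ⋈[g=f] ρ[b/e](U))))) → 6
  π[f,x,a,g,h](((S ⋈[g=h] σ[f>3](σ[f>8](ρ[h/e](U)))) ⋈[f=a] ρ[a/g](π[g,b]((S ⋈[g=f] ρ[b/e](U)))))) → 6
  T → 5
  (π[f,x,a,g,h](((S ⋈[g=h] σ[f>3](σ[f>8](ρ[h/e](U)))) ⋈[f=a] ρ[a/g](π[g,b]((S ⋈[g=f] ρ[b/e](U)))))) ⋈[g=b] T) → 3

== RESULT ==
f | x | a | g | h | v | w | b
9 | p | 9 | 9 | 9 | q | p | 9
9 | p | 9 | 9 | 9 | q | p | 9
9 | p | 9 | 9 | 9 | q | p | 9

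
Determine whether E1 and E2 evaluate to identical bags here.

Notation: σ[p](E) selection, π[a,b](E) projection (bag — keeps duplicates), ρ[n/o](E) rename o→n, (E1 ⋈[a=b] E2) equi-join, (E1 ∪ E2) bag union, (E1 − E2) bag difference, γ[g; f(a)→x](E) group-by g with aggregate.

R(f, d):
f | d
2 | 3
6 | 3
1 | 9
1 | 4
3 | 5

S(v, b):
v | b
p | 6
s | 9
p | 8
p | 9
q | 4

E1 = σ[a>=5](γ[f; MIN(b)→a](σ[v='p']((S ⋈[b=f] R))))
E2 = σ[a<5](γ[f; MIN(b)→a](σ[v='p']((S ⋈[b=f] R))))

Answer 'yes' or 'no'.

E1 stepwise |·|:
  S → 5
  R → 5
  (S ⋈[b=f] R) → 1
  σ[v='p']((S ⋈[b=f] R)) → 1
  γ[f; MIN(b)→a](σ[v='p']((S ⋈[b=f] R))) → 1
  σ[a>=5](γ[f; MIN(b)→a](σ[v='p']((S ⋈[b=f] R)))) → 1
E2 stepwise |·|:
  S → 5
  R → 5
  (S ⋈[b=f] R) → 1
  σ[v='p']((S ⋈[b=f] R)) → 1
  γ[f; MIN(b)→a](σ[v='p']((S ⋈[b=f] R))) → 1
  σ[a<5](γ[f; MIN(b)→a](σ[v='p']((S ⋈[b=f] R)))) → 0

E1 result:
f | a
6 | 6
E2 result:
f | a
(0 rows)
Witness: (6, 6) appears 1× in E1 but 0× in E2.

no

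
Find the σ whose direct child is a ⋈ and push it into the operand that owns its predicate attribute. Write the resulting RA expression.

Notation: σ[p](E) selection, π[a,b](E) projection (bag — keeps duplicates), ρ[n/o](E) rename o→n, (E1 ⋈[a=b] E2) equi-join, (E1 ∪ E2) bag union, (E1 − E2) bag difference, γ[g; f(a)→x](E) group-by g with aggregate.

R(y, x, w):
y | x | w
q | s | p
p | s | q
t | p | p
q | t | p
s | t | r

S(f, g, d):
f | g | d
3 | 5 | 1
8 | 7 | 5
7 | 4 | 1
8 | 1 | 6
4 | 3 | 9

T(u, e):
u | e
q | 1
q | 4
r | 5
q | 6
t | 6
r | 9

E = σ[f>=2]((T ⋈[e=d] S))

σ filters on f, owned by the right side.
E' = (T ⋈[e=d] σ[f>=2](S))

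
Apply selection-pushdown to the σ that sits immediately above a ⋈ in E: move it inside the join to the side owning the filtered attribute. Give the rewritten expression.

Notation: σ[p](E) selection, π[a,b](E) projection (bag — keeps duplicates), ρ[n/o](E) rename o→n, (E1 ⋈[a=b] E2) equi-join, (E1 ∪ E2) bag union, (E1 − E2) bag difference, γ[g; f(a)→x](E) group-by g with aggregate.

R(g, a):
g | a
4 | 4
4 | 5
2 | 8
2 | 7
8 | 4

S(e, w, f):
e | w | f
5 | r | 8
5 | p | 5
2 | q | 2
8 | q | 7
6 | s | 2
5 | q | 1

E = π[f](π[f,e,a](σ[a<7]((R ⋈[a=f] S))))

σ filters on a, owned by the left side.
E' = π[f](π[f,e,a]((σ[a<7](R) ⋈[a=f] S)))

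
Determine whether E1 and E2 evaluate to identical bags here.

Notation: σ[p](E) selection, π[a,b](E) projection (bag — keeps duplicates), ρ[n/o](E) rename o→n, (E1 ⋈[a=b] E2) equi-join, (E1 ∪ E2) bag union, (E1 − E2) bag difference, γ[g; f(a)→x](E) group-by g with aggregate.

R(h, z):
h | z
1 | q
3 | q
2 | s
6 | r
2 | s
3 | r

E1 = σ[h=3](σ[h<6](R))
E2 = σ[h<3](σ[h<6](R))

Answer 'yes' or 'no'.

E1 stepwise |·|:
  R → 6
  σ[h<6](R) → 5
  σ[h=3](σ[h<6](R)) → 2
E2 stepwise |·|:
  R → 6
  σ[h<6](R) → 5
  σ[h<3](σ[h<6](R)) → 3

E1 result:
h | z
3 | q
3 | r
E2 result:
h | z
1 | q
2 | s
2 | s
Witness: (3, 'q') appears 1× in E1 but 0× in E2.

no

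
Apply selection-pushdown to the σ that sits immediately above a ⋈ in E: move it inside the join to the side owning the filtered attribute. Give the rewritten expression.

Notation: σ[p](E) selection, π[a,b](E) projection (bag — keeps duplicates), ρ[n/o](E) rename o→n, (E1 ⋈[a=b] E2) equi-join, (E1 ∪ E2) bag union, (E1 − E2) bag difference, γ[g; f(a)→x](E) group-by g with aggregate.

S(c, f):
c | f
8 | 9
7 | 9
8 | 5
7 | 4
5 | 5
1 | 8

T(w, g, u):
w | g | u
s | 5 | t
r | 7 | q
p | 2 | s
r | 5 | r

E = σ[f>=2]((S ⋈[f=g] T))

σ filters on f, owned by the left side.
E' = (σ[f>=2](S) ⋈[f=g] T)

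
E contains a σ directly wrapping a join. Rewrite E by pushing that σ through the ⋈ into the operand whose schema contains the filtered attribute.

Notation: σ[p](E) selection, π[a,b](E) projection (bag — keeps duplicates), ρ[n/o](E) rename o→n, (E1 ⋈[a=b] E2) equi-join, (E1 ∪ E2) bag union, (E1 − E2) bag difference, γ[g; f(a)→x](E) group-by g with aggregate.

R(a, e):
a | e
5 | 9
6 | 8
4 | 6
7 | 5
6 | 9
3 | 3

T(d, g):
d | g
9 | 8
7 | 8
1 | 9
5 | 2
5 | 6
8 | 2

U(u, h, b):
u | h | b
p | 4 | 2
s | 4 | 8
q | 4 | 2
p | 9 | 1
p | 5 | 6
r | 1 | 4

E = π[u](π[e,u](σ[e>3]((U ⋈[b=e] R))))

σ filters on e, owned by the right side.
E' = π[u](π[e,u]((U ⋈[b=e] σ[e>3](R))))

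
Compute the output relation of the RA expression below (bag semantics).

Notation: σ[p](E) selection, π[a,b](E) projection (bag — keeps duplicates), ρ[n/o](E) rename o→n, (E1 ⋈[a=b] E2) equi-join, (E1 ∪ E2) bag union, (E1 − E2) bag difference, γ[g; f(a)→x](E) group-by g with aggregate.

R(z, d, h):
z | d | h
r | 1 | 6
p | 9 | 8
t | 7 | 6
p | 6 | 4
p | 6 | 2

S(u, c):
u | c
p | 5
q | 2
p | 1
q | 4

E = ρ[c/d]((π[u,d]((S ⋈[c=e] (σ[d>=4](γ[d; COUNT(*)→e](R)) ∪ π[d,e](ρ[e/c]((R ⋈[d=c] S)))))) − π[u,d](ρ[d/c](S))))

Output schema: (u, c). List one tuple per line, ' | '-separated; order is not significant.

Stepwise |·|:
  S → 4
  R → 5
  γ[d; COUNT(*)→e](R) → 4
  σ[d>=4](γ[d; COUNT(*)→e](R)) → 3
  R → 5
  S → 4
  (R ⋈[d=c] S) → 1
  ρ[e/c]((R ⋈[d=c] S)) → 1
  π[d,e](ρ[e/c]((R ⋈[d=c] S))) → 1
  (σ[d>=4](γ[d; COUNT(*)→e](R)) ∪ π[d,e](ρ[e/c]((R ⋈[d=c] S)))) → 4
  (S ⋈[c=e] (σ[d>=4](γ[d; COUNT(*)→e](R)) ∪ π[d,e](ρ[e/c]((R ⋈[d=c] S))))) → 4
  π[u,d]((S ⋈[c=e] (σ[d>=4](γ[d; COUNT(*)→e](R)) ∪ π[d,e](ρ[e/c]((R ⋈[d=c] S)))))) → 4
  S → 4
  ρ[d/c](S) → 4
  π[u,d](ρ[d/c](S)) → 4
  (π[u,d]((S ⋈[c=e] (σ[d>=4](γ[d; COUNT(*)→e](R)) ∪ π[d,e](ρ[e/c]((R ⋈[d=c] S)))))) − π[u,d](ρ[d/c](S))) → 3
  ρ[c/d]((π[u,d]((S ⋈[c=e] (σ[d>=4](γ[d; COUNT(*)→e](R)) ∪ π[d,e](ρ[e/c]((R ⋈[d=c] S)))))) − π[u,d](ρ[d/c](S)))) → 3

== RESULT ==
u | c
p | 7
p | 9
q | 6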